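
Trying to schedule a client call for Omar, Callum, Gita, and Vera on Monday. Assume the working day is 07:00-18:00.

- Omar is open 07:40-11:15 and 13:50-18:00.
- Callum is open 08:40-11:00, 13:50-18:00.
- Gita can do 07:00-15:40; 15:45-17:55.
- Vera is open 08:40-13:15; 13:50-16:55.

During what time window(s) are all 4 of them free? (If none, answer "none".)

Omar ∩ Callum: 08:40-11:00, 13:50-18:00.
Omar ∩ Callum ∩ Gita: 08:40-11:00, 13:50-15:40, 15:45-17:55.
Omar ∩ Callum ∩ Gita ∩ Vera: 08:40-11:00, 13:50-15:40, 15:45-16:55.
So the common availability across everyone is 08:40-11:00, 13:50-15:40, 15:45-16:55.

08:40-11:00, 13:50-15:40, 15:45-16:55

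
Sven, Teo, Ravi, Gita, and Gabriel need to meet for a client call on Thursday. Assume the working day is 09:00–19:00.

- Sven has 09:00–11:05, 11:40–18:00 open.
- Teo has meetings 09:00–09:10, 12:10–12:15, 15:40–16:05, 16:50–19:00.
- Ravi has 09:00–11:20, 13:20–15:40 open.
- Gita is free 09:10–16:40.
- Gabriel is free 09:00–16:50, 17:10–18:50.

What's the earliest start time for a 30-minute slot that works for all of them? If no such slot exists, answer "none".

09:10

Sven free: 09:00-11:05, 11:40-18:00.
Teo free: 09:10-12:10, 12:15-15:40, 16:05-16:50 (invert busy blocks within the working day).
Ravi free: 09:00-11:20, 13:20-15:40.
Gita free: 09:10-16:40.
Gabriel free: 09:00-16:50, 17:10-18:50.
Sven ∩ Teo: 09:10-11:05, 11:40-12:10, 12:15-15:40, 16:05-16:50.
Sven ∩ Teo ∩ Ravi: 09:10-11:05, 13:20-15:40.
Sven ∩ Teo ∩ Ravi ∩ Gita: 09:10-11:05, 13:20-15:40.
Sven ∩ Teo ∩ Ravi ∩ Gita ∩ Gabriel: 09:10-11:05, 13:20-15:40.
The first common window of at least 30 minutes is 09:10-11:05, so the earliest start is 09:10.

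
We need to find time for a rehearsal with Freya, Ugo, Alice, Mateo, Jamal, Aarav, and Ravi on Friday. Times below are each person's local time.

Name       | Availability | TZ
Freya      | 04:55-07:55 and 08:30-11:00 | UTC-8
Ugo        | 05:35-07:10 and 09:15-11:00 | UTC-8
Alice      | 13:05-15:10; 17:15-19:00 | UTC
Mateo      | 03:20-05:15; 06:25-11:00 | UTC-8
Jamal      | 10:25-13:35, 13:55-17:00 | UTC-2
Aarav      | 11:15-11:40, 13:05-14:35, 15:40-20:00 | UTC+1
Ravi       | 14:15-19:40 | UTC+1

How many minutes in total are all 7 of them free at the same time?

Freya in UTC: 12:55-15:55, 16:30-19:00 (add 8h to convert from UTC-8).
Ugo in UTC: 13:35-15:10, 17:15-19:00 (add 8h to convert from UTC-8).
Alice in UTC: 13:05-15:10, 17:15-19:00.
Mateo in UTC: 11:20-13:15, 14:25-19:00 (add 8h to convert from UTC-8).
Jamal in UTC: 12:25-15:35, 15:55-19:00 (add 2h to convert from UTC-2).
Aarav in UTC: 10:15-10:40, 12:05-13:35, 14:40-19:00 (subtract 1h to convert from UTC+1).
Ravi in UTC: 13:15-18:40 (subtract 1h to convert from UTC+1).
Freya ∩ Ugo: 13:35-15:10, 17:15-19:00.
Freya ∩ Ugo ∩ Alice: 13:35-15:10, 17:15-19:00.
Freya ∩ Ugo ∩ Alice ∩ Mateo: 14:25-15:10, 17:15-19:00.
Freya ∩ Ugo ∩ Alice ∩ Mateo ∩ Jamal: 14:25-15:10, 17:15-19:00.
Freya ∩ Ugo ∩ Alice ∩ Mateo ∩ Jamal ∩ Aarav: 14:40-15:10, 17:15-19:00.
Freya ∩ Ugo ∩ Alice ∩ Mateo ∩ Jamal ∩ Aarav ∩ Ravi: 14:40-15:10, 17:15-18:40.
Summing the common windows: 30 + 85 = 115 minutes.

115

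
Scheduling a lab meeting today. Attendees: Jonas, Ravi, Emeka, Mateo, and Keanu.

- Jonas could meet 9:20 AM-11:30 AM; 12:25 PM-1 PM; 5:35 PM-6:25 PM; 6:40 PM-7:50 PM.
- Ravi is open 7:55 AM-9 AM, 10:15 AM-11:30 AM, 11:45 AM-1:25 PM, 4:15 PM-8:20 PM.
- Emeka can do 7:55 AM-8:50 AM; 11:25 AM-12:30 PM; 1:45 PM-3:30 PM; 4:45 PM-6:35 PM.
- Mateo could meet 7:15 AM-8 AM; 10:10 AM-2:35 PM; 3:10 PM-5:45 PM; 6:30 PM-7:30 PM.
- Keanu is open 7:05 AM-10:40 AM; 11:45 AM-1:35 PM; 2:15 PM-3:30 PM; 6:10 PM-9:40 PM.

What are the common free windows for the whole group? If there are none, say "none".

12:25-12:30

Jonas ∩ Ravi: 10:15-11:30, 12:25-13:00, 17:35-18:25, 18:40-19:50.
Jonas ∩ Ravi ∩ Emeka: 11:25-11:30, 12:25-12:30, 17:35-18:25.
Jonas ∩ Ravi ∩ Emeka ∩ Mateo: 11:25-11:30, 12:25-12:30, 17:35-17:45.
Jonas ∩ Ravi ∩ Emeka ∩ Mateo ∩ Keanu: 12:25-12:30.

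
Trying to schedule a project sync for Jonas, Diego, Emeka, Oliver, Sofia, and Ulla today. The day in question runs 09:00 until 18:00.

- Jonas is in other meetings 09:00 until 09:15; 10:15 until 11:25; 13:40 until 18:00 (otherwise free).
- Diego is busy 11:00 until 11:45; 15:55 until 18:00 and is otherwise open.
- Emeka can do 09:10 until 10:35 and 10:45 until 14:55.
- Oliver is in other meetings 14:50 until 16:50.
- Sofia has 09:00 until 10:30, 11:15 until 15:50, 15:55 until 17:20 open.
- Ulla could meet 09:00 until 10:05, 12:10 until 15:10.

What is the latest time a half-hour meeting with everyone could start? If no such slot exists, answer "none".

Jonas free: 09:15-10:15, 11:25-13:40 (invert busy blocks within the working day).
Diego free: 09:00-11:00, 11:45-15:55 (invert busy blocks within the working day).
Emeka free: 09:10-10:35, 10:45-14:55.
Oliver free: 09:00-14:50, 16:50-18:00 (invert busy blocks within the working day).
Sofia free: 09:00-10:30, 11:15-15:50, 15:55-17:20.
Ulla free: 09:00-10:05, 12:10-15:10.
Jonas ∩ Diego: 09:15-10:15, 11:45-13:40.
Jonas ∩ Diego ∩ Emeka: 09:15-10:15, 11:45-13:40.
Jonas ∩ Diego ∩ Emeka ∩ Oliver: 09:15-10:15, 11:45-13:40.
Jonas ∩ Diego ∩ Emeka ∩ Oliver ∩ Sofia: 09:15-10:15, 11:45-13:40.
Jonas ∩ Diego ∩ Emeka ∩ Oliver ∩ Sofia ∩ Ulla: 09:15-10:05, 12:10-13:40.
The last common window of at least 30 minutes is 12:10-13:40; a 30-minute meeting can start as late as 13:10 and still end by 13:40.

13:10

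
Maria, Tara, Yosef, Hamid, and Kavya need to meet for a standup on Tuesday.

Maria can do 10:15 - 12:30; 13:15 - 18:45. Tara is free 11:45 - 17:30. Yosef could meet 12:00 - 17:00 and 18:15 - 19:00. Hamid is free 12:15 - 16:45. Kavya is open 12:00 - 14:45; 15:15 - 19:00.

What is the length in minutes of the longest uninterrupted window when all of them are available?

90

Maria ∩ Tara: 11:45-12:30, 13:15-17:30.
Maria ∩ Tara ∩ Yosef: 12:00-12:30, 13:15-17:00.
Maria ∩ Tara ∩ Yosef ∩ Hamid: 12:15-12:30, 13:15-16:45.
Maria ∩ Tara ∩ Yosef ∩ Hamid ∩ Kavya: 12:15-12:30, 13:15-14:45, 15:15-16:45.
The longest is 13:15-14:45 at 90 minutes.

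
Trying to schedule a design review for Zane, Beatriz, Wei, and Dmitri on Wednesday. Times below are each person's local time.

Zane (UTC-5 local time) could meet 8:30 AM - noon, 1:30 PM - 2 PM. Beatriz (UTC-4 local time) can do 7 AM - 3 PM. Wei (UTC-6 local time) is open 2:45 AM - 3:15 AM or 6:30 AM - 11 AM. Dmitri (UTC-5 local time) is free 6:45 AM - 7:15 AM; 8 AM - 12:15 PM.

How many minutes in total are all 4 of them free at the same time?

210

Zane in UTC: 13:30-17:00, 18:30-19:00 (add 5h to convert from UTC-5).
Beatriz in UTC: 11:00-19:00 (add 4h to convert from UTC-4).
Wei in UTC: 08:45-09:15, 12:30-17:00 (add 6h to convert from UTC-6).
Dmitri in UTC: 11:45-12:15, 13:00-17:15 (add 5h to convert from UTC-5).
Zane ∩ Beatriz: 13:30-17:00, 18:30-19:00.
Zane ∩ Beatriz ∩ Wei: 13:30-17:00.
Zane ∩ Beatriz ∩ Wei ∩ Dmitri: 13:30-17:00.
So the common availability across everyone is 13:30-17:00.
That's a single block of 210 minutes.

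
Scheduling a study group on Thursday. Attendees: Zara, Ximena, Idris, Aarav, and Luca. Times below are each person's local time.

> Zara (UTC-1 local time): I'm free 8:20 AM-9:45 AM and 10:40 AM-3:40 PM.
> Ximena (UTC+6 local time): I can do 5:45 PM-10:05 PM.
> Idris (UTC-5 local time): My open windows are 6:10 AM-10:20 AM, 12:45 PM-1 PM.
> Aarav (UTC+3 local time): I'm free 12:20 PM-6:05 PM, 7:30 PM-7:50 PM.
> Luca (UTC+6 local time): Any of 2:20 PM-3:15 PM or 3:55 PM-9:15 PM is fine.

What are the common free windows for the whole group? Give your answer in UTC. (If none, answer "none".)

Zara in UTC: 09:20-10:45, 11:40-16:40 (add 1h to convert from UTC-1).
Ximena in UTC: 11:45-16:05 (subtract 6h to convert from UTC+6).
Idris in UTC: 11:10-15:20, 17:45-18:00 (add 5h to convert from UTC-5).
Aarav in UTC: 09:20-15:05, 16:30-16:50 (subtract 3h to convert from UTC+3).
Luca in UTC: 08:20-09:15, 09:55-15:15 (subtract 6h to convert from UTC+6).
Zara ∩ Ximena: 11:45-16:05.
Zara ∩ Ximena ∩ Idris: 11:45-15:20.
Zara ∩ Ximena ∩ Idris ∩ Aarav: 11:45-15:05.
Zara ∩ Ximena ∩ Idris ∩ Aarav ∩ Luca: 11:45-15:05.

11:45-15:05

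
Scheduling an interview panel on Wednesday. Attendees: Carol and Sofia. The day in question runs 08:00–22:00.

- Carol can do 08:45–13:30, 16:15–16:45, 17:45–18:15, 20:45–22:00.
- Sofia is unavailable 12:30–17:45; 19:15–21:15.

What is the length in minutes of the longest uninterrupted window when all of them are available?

225

Carol free: 08:45-13:30, 16:15-16:45, 17:45-18:15, 20:45-22:00.
Sofia free: 08:00-12:30, 17:45-19:15, 21:15-22:00 (invert busy blocks within the working day).
Carol ∩ Sofia: 08:45-12:30, 17:45-18:15, 21:15-22:00.
The longest is 08:45-12:30 at 225 minutes.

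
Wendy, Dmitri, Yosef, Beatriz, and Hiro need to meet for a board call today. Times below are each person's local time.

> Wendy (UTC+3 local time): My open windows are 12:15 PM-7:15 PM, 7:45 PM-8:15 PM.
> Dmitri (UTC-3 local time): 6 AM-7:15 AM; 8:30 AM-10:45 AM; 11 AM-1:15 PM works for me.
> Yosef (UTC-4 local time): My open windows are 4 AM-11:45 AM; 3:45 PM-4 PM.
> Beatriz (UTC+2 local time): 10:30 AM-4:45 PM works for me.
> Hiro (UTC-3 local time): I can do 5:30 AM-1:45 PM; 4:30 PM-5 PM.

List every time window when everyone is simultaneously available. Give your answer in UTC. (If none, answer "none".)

Wendy in UTC: 09:15-16:15, 16:45-17:15 (subtract 3h to convert from UTC+3).
Dmitri in UTC: 09:00-10:15, 11:30-13:45, 14:00-16:15 (add 3h to convert from UTC-3).
Yosef in UTC: 08:00-15:45, 19:45-20:00 (add 4h to convert from UTC-4).
Beatriz in UTC: 08:30-14:45 (subtract 2h to convert from UTC+2).
Hiro in UTC: 08:30-16:45, 19:30-20:00 (add 3h to convert from UTC-3).
Wendy ∩ Dmitri: 09:15-10:15, 11:30-13:45, 14:00-16:15.
Wendy ∩ Dmitri ∩ Yosef: 09:15-10:15, 11:30-13:45, 14:00-15:45.
Wendy ∩ Dmitri ∩ Yosef ∩ Beatriz: 09:15-10:15, 11:30-13:45, 14:00-14:45.
Wendy ∩ Dmitri ∩ Yosef ∩ Beatriz ∩ Hiro: 09:15-10:15, 11:30-13:45, 14:00-14:45.

09:15-10:15, 11:30-13:45, 14:00-14:45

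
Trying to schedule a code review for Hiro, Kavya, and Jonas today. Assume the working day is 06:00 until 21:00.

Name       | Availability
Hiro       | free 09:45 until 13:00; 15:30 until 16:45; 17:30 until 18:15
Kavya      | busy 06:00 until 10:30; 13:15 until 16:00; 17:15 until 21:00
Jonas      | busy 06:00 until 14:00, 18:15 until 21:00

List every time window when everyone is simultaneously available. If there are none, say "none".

Hiro free: 09:45-13:00, 15:30-16:45, 17:30-18:15.
Kavya free: 10:30-13:15, 16:00-17:15 (invert busy blocks within the working day).
Jonas free: 14:00-18:15 (invert busy blocks within the working day).
Hiro ∩ Kavya: 10:30-13:00, 16:00-16:45.
Hiro ∩ Kavya ∩ Jonas: 16:00-16:45.

16:00-16:45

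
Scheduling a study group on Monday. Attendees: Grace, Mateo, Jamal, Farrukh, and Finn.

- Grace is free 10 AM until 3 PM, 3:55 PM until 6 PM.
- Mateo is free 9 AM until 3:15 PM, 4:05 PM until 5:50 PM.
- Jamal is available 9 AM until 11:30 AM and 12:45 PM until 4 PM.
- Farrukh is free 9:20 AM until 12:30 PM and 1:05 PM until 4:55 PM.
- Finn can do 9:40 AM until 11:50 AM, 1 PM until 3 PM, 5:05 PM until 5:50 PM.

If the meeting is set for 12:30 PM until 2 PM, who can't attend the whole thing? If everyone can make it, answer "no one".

Grace: free for 12:30-14:00. Mateo: free for 12:30-14:00. Jamal: not fully free for 12:30-14:00. Farrukh: not fully free for 12:30-14:00. Finn: not fully free for 12:30-14:00.

Farrukh, Finn, Jamal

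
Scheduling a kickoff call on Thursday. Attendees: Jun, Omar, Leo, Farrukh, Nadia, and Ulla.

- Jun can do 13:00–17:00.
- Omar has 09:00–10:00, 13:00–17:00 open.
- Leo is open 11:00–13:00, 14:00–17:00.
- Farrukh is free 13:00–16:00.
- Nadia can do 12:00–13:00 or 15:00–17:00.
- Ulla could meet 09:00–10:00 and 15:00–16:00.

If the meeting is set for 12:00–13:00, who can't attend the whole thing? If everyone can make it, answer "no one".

Jun: not fully free for 12:00-13:00. Omar: not fully free for 12:00-13:00. Leo: free for 12:00-13:00. Farrukh: not fully free for 12:00-13:00. Nadia: free for 12:00-13:00. Ulla: not fully free for 12:00-13:00.

Farrukh, Jun, Omar, Ulla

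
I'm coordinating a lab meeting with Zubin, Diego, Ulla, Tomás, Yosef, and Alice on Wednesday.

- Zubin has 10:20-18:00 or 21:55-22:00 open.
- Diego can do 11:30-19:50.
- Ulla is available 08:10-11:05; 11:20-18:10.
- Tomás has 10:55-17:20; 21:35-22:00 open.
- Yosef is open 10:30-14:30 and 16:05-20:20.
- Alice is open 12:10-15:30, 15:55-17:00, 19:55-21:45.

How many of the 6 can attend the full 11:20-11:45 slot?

4

Zubin, Ulla, Tomás, and Yosef can make the full 11:20-11:45 slot — that's 4.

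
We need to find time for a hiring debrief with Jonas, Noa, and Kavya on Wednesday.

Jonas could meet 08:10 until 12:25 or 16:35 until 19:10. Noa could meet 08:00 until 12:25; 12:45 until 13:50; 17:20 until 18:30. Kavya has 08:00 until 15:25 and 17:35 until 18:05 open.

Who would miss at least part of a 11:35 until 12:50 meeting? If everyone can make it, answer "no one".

Jonas: not fully free for 11:35-12:50. Noa: not fully free for 11:35-12:50. Kavya: free for 11:35-12:50.

Jonas, Noa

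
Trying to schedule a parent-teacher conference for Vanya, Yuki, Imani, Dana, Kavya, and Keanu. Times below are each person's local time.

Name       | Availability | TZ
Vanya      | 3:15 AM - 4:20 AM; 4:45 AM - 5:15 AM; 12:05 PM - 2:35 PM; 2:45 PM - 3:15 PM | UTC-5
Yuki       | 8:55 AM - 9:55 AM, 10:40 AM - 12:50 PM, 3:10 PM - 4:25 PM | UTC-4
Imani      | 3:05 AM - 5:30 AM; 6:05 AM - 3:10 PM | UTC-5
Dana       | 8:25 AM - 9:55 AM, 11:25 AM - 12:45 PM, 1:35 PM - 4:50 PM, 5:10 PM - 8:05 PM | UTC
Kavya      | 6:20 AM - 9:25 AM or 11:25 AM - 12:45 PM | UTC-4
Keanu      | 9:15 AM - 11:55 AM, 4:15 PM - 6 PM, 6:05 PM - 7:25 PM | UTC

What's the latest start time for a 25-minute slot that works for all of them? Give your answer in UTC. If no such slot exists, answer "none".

none

Vanya in UTC: 08:15-09:20, 09:45-10:15, 17:05-19:35, 19:45-20:15 (add 5h to convert from UTC-5).
Yuki in UTC: 12:55-13:55, 14:40-16:50, 19:10-20:25 (add 4h to convert from UTC-4).
Imani in UTC: 08:05-10:30, 11:05-20:10 (add 5h to convert from UTC-5).
Dana in UTC: 08:25-09:55, 11:25-12:45, 13:35-16:50, 17:10-20:05.
Kavya in UTC: 10:20-13:25, 15:25-16:45 (add 4h to convert from UTC-4).
Keanu in UTC: 09:15-11:55, 16:15-18:00, 18:05-19:25.
Vanya ∩ Yuki: 19:10-19:35, 19:45-20:15.
Vanya ∩ Yuki ∩ Imani: 19:10-19:35, 19:45-20:10.
Vanya ∩ Yuki ∩ Imani ∩ Dana: 19:10-19:35, 19:45-20:05.
Vanya ∩ Yuki ∩ Imani ∩ Dana ∩ Kavya: ∅.
Vanya ∩ Yuki ∩ Imani ∩ Dana ∩ Kavya ∩ Keanu: ∅.
There is no time when everyone is free.
No common window is at least 25 minutes long.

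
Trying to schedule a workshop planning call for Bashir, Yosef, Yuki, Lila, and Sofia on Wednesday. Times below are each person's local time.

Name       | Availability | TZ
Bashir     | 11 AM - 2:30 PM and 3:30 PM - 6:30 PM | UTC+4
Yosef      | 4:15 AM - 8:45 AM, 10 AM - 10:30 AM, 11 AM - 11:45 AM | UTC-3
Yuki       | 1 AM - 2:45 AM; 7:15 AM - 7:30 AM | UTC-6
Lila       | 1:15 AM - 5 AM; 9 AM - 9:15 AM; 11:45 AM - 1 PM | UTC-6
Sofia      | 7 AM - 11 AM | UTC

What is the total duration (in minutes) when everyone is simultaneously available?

90

Bashir in UTC: 07:00-10:30, 11:30-14:30 (subtract 4h to convert from UTC+4).
Yosef in UTC: 07:15-11:45, 13:00-13:30, 14:00-14:45 (add 3h to convert from UTC-3).
Yuki in UTC: 07:00-08:45, 13:15-13:30 (add 6h to convert from UTC-6).
Lila in UTC: 07:15-11:00, 15:00-15:15, 17:45-19:00 (add 6h to convert from UTC-6).
Sofia in UTC: 07:00-11:00.
Bashir ∩ Yosef: 07:15-10:30, 11:30-11:45, 13:00-13:30, 14:00-14:30.
Bashir ∩ Yosef ∩ Yuki: 07:15-08:45, 13:15-13:30.
Bashir ∩ Yosef ∩ Yuki ∩ Lila: 07:15-08:45.
Bashir ∩ Yosef ∩ Yuki ∩ Lila ∩ Sofia: 07:15-08:45.
That's a single block of 90 minutes.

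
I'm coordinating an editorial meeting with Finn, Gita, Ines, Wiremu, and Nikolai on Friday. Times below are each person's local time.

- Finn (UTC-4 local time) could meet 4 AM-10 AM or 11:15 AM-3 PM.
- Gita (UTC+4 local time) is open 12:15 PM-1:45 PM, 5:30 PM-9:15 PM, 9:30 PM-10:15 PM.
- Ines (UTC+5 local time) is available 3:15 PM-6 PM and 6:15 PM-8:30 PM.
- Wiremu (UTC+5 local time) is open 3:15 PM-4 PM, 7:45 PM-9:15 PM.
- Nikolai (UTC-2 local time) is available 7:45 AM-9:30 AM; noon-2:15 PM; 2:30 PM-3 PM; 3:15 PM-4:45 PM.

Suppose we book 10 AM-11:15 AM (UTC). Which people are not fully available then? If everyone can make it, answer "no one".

Finn in UTC: 08:00-14:00, 15:15-19:00 (add 4h to convert from UTC-4).
Gita in UTC: 08:15-09:45, 13:30-17:15, 17:30-18:15 (subtract 4h to convert from UTC+4).
Ines in UTC: 10:15-13:00, 13:15-15:30 (subtract 5h to convert from UTC+5).
Wiremu in UTC: 10:15-11:00, 14:45-16:15 (subtract 5h to convert from UTC+5).
Nikolai in UTC: 09:45-11:30, 14:00-16:15, 16:30-17:00, 17:15-18:45 (add 2h to convert from UTC-2).
Finn: free for 10:00-11:15. Gita: not fully free for 10:00-11:15. Ines: not fully free for 10:00-11:15. Wiremu: not fully free for 10:00-11:15. Nikolai: free for 10:00-11:15.

Gita, Ines, Wiremu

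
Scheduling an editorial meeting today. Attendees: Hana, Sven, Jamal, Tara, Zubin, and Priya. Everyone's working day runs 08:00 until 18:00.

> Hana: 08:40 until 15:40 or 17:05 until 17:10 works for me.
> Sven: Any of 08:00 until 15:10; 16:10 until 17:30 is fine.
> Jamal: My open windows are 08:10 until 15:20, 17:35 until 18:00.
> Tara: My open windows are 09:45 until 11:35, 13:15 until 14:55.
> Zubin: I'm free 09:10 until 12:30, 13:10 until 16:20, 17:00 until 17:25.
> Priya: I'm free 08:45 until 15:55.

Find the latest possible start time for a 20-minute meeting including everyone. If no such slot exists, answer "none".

14:35

Hana ∩ Sven: 08:40-15:10, 17:05-17:10.
Hana ∩ Sven ∩ Jamal: 08:40-15:10.
Hana ∩ Sven ∩ Jamal ∩ Tara: 09:45-11:35, 13:15-14:55.
Hana ∩ Sven ∩ Jamal ∩ Tara ∩ Zubin: 09:45-11:35, 13:15-14:55.
Hana ∩ Sven ∩ Jamal ∩ Tara ∩ Zubin ∩ Priya: 09:45-11:35, 13:15-14:55.
The last common window of at least 20 minutes is 13:15-14:55; a 20-minute meeting can start as late as 14:35 and still end by 14:55.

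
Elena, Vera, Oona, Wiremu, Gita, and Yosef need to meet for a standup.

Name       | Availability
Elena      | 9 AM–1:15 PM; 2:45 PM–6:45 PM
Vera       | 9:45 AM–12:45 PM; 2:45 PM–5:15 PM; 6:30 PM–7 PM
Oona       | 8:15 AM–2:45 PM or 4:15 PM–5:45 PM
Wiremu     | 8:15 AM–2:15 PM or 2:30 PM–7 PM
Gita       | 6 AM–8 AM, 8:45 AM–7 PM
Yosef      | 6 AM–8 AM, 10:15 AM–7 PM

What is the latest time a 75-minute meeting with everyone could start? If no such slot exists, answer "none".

Elena ∩ Vera: 09:45-12:45, 14:45-17:15, 18:30-18:45.
Elena ∩ Vera ∩ Oona: 09:45-12:45, 16:15-17:15.
Elena ∩ Vera ∩ Oona ∩ Wiremu: 09:45-12:45, 16:15-17:15.
Elena ∩ Vera ∩ Oona ∩ Wiremu ∩ Gita: 09:45-12:45, 16:15-17:15.
Elena ∩ Vera ∩ Oona ∩ Wiremu ∩ Gita ∩ Yosef: 10:15-12:45, 16:15-17:15.
The last common window of at least 75 minutes is 10:15-12:45; a 75-minute meeting can start as late as 11:30 and still end by 12:45.

11:30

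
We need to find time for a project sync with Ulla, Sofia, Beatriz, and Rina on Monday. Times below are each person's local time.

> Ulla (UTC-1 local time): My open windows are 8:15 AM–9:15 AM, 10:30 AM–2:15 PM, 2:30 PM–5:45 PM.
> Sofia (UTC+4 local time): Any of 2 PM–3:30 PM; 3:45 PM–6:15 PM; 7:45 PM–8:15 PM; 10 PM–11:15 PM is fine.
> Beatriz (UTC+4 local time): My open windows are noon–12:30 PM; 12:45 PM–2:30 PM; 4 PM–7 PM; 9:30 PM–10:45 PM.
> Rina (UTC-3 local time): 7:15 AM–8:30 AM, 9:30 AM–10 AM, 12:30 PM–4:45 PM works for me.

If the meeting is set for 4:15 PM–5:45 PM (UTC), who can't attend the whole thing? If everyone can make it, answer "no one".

Ulla in UTC: 09:15-10:15, 11:30-15:15, 15:30-18:45 (add 1h to convert from UTC-1).
Sofia in UTC: 10:00-11:30, 11:45-14:15, 15:45-16:15, 18:00-19:15 (subtract 4h to convert from UTC+4).
Beatriz in UTC: 08:00-08:30, 08:45-10:30, 12:00-15:00, 17:30-18:45 (subtract 4h to convert from UTC+4).
Rina in UTC: 10:15-11:30, 12:30-13:00, 15:30-19:45 (add 3h to convert from UTC-3).
Ulla: free for 16:15-17:45. Sofia: not fully free for 16:15-17:45. Beatriz: not fully free for 16:15-17:45. Rina: free for 16:15-17:45.

Beatriz, Sofia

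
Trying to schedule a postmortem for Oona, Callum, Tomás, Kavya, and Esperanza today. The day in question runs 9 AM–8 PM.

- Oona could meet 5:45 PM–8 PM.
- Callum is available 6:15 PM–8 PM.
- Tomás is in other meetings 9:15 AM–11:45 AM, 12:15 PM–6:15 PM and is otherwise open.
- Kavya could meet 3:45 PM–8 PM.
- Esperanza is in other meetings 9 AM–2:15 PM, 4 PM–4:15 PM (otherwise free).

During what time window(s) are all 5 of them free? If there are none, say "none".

Oona free: 17:45-20:00.
Callum free: 18:15-20:00.
Tomás free: 09:00-09:15, 11:45-12:15, 18:15-20:00 (invert busy blocks within the working day).
Kavya free: 15:45-20:00.
Esperanza free: 14:15-16:00, 16:15-20:00 (invert busy blocks within the working day).
Oona ∩ Callum: 18:15-20:00.
Oona ∩ Callum ∩ Tomás: 18:15-20:00.
Oona ∩ Callum ∩ Tomás ∩ Kavya: 18:15-20:00.
Oona ∩ Callum ∩ Tomás ∩ Kavya ∩ Esperanza: 18:15-20:00.

18:15-20:00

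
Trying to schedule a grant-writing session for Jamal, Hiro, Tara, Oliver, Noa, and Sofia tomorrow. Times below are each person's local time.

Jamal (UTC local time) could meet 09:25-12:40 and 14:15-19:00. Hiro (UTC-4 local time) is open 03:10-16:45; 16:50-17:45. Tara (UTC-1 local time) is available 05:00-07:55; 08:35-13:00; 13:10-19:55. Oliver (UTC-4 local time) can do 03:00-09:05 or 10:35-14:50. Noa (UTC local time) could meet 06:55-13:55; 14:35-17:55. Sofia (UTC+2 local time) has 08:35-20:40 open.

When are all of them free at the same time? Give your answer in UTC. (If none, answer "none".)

09:35-12:40, 14:35-17:55

Jamal in UTC: 09:25-12:40, 14:15-19:00.
Hiro in UTC: 07:10-20:45, 20:50-21:45 (add 4h to convert from UTC-4).
Tara in UTC: 06:00-08:55, 09:35-14:00, 14:10-20:55 (add 1h to convert from UTC-1).
Oliver in UTC: 07:00-13:05, 14:35-18:50 (add 4h to convert from UTC-4).
Noa in UTC: 06:55-13:55, 14:35-17:55.
Sofia in UTC: 06:35-18:40 (subtract 2h to convert from UTC+2).
Jamal ∩ Hiro: 09:25-12:40, 14:15-19:00.
Jamal ∩ Hiro ∩ Tara: 09:35-12:40, 14:15-19:00.
Jamal ∩ Hiro ∩ Tara ∩ Oliver: 09:35-12:40, 14:35-18:50.
Jamal ∩ Hiro ∩ Tara ∩ Oliver ∩ Noa: 09:35-12:40, 14:35-17:55.
Jamal ∩ Hiro ∩ Tara ∩ Oliver ∩ Noa ∩ Sofia: 09:35-12:40, 14:35-17:55.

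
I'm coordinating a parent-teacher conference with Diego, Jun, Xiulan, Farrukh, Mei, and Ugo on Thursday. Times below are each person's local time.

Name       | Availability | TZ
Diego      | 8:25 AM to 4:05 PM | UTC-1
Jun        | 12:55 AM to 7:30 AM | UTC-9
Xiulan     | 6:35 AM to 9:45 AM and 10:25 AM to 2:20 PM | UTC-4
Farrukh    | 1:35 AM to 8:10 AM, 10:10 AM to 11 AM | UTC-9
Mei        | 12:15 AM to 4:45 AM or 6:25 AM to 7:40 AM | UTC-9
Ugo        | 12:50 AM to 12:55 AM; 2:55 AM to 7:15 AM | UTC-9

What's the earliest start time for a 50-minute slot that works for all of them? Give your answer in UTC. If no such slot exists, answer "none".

Diego in UTC: 09:25-17:05 (add 1h to convert from UTC-1).
Jun in UTC: 09:55-16:30 (add 9h to convert from UTC-9).
Xiulan in UTC: 10:35-13:45, 14:25-18:20 (add 4h to convert from UTC-4).
Farrukh in UTC: 10:35-17:10, 19:10-20:00 (add 9h to convert from UTC-9).
Mei in UTC: 09:15-13:45, 15:25-16:40 (add 9h to convert from UTC-9).
Ugo in UTC: 09:50-09:55, 11:55-16:15 (add 9h to convert from UTC-9).
Diego ∩ Jun: 09:55-16:30.
Diego ∩ Jun ∩ Xiulan: 10:35-13:45, 14:25-16:30.
Diego ∩ Jun ∩ Xiulan ∩ Farrukh: 10:35-13:45, 14:25-16:30.
Diego ∩ Jun ∩ Xiulan ∩ Farrukh ∩ Mei: 10:35-13:45, 15:25-16:30.
Diego ∩ Jun ∩ Xiulan ∩ Farrukh ∩ Mei ∩ Ugo: 11:55-13:45, 15:25-16:15.
So the common availability across everyone is 11:55-13:45, 15:25-16:15.
The first common window of at least 50 minutes is 11:55-13:45, so the earliest start is 11:55.

11:55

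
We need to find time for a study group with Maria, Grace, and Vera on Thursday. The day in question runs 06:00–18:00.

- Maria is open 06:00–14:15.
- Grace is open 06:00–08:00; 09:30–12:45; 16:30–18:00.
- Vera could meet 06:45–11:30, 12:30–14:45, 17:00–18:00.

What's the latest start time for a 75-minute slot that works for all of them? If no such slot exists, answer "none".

10:15

Maria ∩ Grace: 06:00-08:00, 09:30-12:45.
Maria ∩ Grace ∩ Vera: 06:45-08:00, 09:30-11:30, 12:30-12:45.
So the common availability across everyone is 06:45-08:00, 09:30-11:30, 12:30-12:45.
The last common window of at least 75 minutes is 09:30-11:30; a 75-minute meeting can start as late as 10:15 and still end by 11:30.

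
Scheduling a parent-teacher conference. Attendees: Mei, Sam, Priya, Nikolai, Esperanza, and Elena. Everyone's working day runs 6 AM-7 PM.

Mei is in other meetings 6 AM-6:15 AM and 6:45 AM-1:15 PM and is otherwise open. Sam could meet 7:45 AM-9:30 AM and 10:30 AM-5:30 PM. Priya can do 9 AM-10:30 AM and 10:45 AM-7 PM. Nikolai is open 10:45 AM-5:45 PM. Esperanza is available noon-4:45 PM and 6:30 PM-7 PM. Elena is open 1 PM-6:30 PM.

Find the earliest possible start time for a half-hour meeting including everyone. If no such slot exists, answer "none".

Mei free: 06:15-06:45, 13:15-19:00 (invert busy blocks within the working day).
Sam free: 07:45-09:30, 10:30-17:30.
Priya free: 09:00-10:30, 10:45-19:00.
Nikolai free: 10:45-17:45.
Esperanza free: 12:00-16:45, 18:30-19:00.
Elena free: 13:00-18:30.
Mei ∩ Sam: 13:15-17:30.
Mei ∩ Sam ∩ Priya: 13:15-17:30.
Mei ∩ Sam ∩ Priya ∩ Nikolai: 13:15-17:30.
Mei ∩ Sam ∩ Priya ∩ Nikolai ∩ Esperanza: 13:15-16:45.
Mei ∩ Sam ∩ Priya ∩ Nikolai ∩ Esperanza ∩ Elena: 13:15-16:45.
So the common availability across everyone is 13:15-16:45.
The first common window of at least 30 minutes is 13:15-16:45, so the earliest start is 13:15.

13:15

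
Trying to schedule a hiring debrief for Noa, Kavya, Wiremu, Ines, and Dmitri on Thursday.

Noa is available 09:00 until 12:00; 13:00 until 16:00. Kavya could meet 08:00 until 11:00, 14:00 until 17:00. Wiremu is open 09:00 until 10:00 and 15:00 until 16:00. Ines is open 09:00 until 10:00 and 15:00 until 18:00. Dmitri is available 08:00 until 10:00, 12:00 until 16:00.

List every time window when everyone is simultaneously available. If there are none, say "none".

09:00-10:00, 15:00-16:00

Noa ∩ Kavya: 09:00-11:00, 14:00-16:00.
Noa ∩ Kavya ∩ Wiremu: 09:00-10:00, 15:00-16:00.
Noa ∩ Kavya ∩ Wiremu ∩ Ines: 09:00-10:00, 15:00-16:00.
Noa ∩ Kavya ∩ Wiremu ∩ Ines ∩ Dmitri: 09:00-10:00, 15:00-16:00.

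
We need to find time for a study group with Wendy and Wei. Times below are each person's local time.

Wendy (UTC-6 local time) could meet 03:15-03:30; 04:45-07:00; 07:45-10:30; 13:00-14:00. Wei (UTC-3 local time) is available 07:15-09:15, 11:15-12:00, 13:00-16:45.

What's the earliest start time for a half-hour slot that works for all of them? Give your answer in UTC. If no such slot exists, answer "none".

10:45

Wendy in UTC: 09:15-09:30, 10:45-13:00, 13:45-16:30, 19:00-20:00 (add 6h to convert from UTC-6).
Wei in UTC: 10:15-12:15, 14:15-15:00, 16:00-19:45 (add 3h to convert from UTC-3).
Wendy ∩ Wei: 10:45-12:15, 14:15-15:00, 16:00-16:30, 19:00-19:45.
So the common availability across everyone is 10:45-12:15, 14:15-15:00, 16:00-16:30, 19:00-19:45.
The first common window of at least 30 minutes is 10:45-12:15, so the earliest start is 10:45.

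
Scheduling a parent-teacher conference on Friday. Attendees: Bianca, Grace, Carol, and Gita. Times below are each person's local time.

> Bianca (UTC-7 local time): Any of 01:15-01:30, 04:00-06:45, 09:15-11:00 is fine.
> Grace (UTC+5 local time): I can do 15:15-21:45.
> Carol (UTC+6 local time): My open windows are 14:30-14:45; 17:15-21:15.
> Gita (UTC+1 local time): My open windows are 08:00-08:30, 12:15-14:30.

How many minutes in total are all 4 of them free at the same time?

135

Bianca in UTC: 08:15-08:30, 11:00-13:45, 16:15-18:00 (add 7h to convert from UTC-7).
Grace in UTC: 10:15-16:45 (subtract 5h to convert from UTC+5).
Carol in UTC: 08:30-08:45, 11:15-15:15 (subtract 6h to convert from UTC+6).
Gita in UTC: 07:00-07:30, 11:15-13:30 (subtract 1h to convert from UTC+1).
Bianca ∩ Grace: 11:00-13:45, 16:15-16:45.
Bianca ∩ Grace ∩ Carol: 11:15-13:45.
Bianca ∩ Grace ∩ Carol ∩ Gita: 11:15-13:30.
That's a single block of 135 minutes.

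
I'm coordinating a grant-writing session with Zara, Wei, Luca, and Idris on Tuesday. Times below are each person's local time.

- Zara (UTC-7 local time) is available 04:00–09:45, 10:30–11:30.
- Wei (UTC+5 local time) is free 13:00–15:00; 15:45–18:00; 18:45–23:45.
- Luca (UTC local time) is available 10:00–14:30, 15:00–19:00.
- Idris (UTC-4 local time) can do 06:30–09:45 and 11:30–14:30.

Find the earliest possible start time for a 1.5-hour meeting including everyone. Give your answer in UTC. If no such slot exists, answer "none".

Zara in UTC: 11:00-16:45, 17:30-18:30 (add 7h to convert from UTC-7).
Wei in UTC: 08:00-10:00, 10:45-13:00, 13:45-18:45 (subtract 5h to convert from UTC+5).
Luca in UTC: 10:00-14:30, 15:00-19:00.
Idris in UTC: 10:30-13:45, 15:30-18:30 (add 4h to convert from UTC-4).
Zara ∩ Wei: 11:00-13:00, 13:45-16:45, 17:30-18:30.
Zara ∩ Wei ∩ Luca: 11:00-13:00, 13:45-14:30, 15:00-16:45, 17:30-18:30.
Zara ∩ Wei ∩ Luca ∩ Idris: 11:00-13:00, 15:30-16:45, 17:30-18:30.
The first common window of at least 90 minutes is 11:00-13:00, so the earliest start is 11:00.

11:00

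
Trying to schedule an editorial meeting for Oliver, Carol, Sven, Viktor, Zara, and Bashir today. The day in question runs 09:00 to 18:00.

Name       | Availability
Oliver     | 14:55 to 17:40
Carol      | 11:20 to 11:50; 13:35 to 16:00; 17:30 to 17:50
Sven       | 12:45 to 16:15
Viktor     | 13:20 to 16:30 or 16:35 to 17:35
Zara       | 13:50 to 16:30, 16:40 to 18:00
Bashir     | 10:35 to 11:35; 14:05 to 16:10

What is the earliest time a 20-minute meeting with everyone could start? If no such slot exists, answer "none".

14:55

Oliver ∩ Carol: 14:55-16:00, 17:30-17:40.
Oliver ∩ Carol ∩ Sven: 14:55-16:00.
Oliver ∩ Carol ∩ Sven ∩ Viktor: 14:55-16:00.
Oliver ∩ Carol ∩ Sven ∩ Viktor ∩ Zara: 14:55-16:00.
Oliver ∩ Carol ∩ Sven ∩ Viktor ∩ Zara ∩ Bashir: 14:55-16:00.
Those are the intersection windows.
The first common window of at least 20 minutes is 14:55-16:00, so the earliest start is 14:55.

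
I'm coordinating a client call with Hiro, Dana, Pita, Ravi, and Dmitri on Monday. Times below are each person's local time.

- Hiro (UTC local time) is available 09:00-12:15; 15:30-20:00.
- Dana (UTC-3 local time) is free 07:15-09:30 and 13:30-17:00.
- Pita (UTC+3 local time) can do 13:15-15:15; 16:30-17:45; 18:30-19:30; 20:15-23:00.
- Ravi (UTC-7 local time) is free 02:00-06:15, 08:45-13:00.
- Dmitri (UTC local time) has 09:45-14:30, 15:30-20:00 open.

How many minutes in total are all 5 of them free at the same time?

285

Hiro in UTC: 09:00-12:15, 15:30-20:00.
Dana in UTC: 10:15-12:30, 16:30-20:00 (add 3h to convert from UTC-3).
Pita in UTC: 10:15-12:15, 13:30-14:45, 15:30-16:30, 17:15-20:00 (subtract 3h to convert from UTC+3).
Ravi in UTC: 09:00-13:15, 15:45-20:00 (add 7h to convert from UTC-7).
Dmitri in UTC: 09:45-14:30, 15:30-20:00.
Hiro ∩ Dana: 10:15-12:15, 16:30-20:00.
Hiro ∩ Dana ∩ Pita: 10:15-12:15, 17:15-20:00.
Hiro ∩ Dana ∩ Pita ∩ Ravi: 10:15-12:15, 17:15-20:00.
Hiro ∩ Dana ∩ Pita ∩ Ravi ∩ Dmitri: 10:15-12:15, 17:15-20:00.
Summing the common windows: 120 + 165 = 285 minutes.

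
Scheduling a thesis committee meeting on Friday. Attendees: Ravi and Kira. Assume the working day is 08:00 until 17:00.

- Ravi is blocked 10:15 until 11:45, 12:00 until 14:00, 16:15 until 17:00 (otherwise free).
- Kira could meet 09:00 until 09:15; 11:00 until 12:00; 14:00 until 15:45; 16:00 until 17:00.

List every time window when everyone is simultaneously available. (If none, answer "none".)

Ravi free: 08:00-10:15, 11:45-12:00, 14:00-16:15 (invert busy blocks within the working day).
Kira free: 09:00-09:15, 11:00-12:00, 14:00-15:45, 16:00-17:00.
Ravi ∩ Kira: 09:00-09:15, 11:45-12:00, 14:00-15:45, 16:00-16:15.
So the common availability across everyone is 09:00-09:15, 11:45-12:00, 14:00-15:45, 16:00-16:15.

09:00-09:15, 11:45-12:00, 14:00-15:45, 16:00-16:15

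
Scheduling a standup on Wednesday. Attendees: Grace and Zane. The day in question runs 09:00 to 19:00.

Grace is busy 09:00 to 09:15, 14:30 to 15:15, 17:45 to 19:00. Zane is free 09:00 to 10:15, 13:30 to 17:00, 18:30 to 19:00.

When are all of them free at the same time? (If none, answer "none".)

Grace free: 09:15-14:30, 15:15-17:45 (invert busy blocks within the working day).
Zane free: 09:00-10:15, 13:30-17:00, 18:30-19:00.
Grace ∩ Zane: 09:15-10:15, 13:30-14:30, 15:15-17:00.

09:15-10:15, 13:30-14:30, 15:15-17:00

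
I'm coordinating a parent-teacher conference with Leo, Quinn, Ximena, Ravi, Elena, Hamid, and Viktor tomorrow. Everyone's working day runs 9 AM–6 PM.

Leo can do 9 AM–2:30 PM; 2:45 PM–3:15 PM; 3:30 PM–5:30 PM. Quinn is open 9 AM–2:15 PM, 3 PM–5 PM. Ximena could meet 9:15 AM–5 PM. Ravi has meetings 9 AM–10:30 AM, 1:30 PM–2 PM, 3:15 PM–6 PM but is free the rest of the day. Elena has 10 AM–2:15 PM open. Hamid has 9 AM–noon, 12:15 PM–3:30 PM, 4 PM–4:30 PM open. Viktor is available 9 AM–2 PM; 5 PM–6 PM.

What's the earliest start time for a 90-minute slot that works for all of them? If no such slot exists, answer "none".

Leo free: 09:00-14:30, 14:45-15:15, 15:30-17:30.
Quinn free: 09:00-14:15, 15:00-17:00.
Ximena free: 09:15-17:00.
Ravi free: 10:30-13:30, 14:00-15:15 (invert busy blocks within the working day).
Elena free: 10:00-14:15.
Hamid free: 09:00-12:00, 12:15-15:30, 16:00-16:30.
Viktor free: 09:00-14:00, 17:00-18:00.
Leo ∩ Quinn: 09:00-14:15, 15:00-15:15, 15:30-17:00.
Leo ∩ Quinn ∩ Ximena: 09:15-14:15, 15:00-15:15, 15:30-17:00.
Leo ∩ Quinn ∩ Ximena ∩ Ravi: 10:30-13:30, 14:00-14:15, 15:00-15:15.
Leo ∩ Quinn ∩ Ximena ∩ Ravi ∩ Elena: 10:30-13:30, 14:00-14:15.
Leo ∩ Quinn ∩ Ximena ∩ Ravi ∩ Elena ∩ Hamid: 10:30-12:00, 12:15-13:30, 14:00-14:15.
Leo ∩ Quinn ∩ Ximena ∩ Ravi ∩ Elena ∩ Hamid ∩ Viktor: 10:30-12:00, 12:15-13:30.
The first common window of at least 90 minutes is 10:30-12:00, so the earliest start is 10:30.

10:30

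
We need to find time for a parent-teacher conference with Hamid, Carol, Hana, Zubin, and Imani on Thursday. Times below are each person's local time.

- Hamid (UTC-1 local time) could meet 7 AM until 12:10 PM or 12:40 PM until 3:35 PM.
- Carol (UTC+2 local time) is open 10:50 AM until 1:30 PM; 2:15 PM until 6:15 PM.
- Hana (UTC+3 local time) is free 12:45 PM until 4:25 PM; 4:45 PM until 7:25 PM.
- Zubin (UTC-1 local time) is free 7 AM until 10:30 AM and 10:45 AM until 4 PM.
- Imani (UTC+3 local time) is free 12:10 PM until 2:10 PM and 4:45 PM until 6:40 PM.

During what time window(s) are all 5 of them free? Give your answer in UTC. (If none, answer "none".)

Hamid in UTC: 08:00-13:10, 13:40-16:35 (add 1h to convert from UTC-1).
Carol in UTC: 08:50-11:30, 12:15-16:15 (subtract 2h to convert from UTC+2).
Hana in UTC: 09:45-13:25, 13:45-16:25 (subtract 3h to convert from UTC+3).
Zubin in UTC: 08:00-11:30, 11:45-17:00 (add 1h to convert from UTC-1).
Imani in UTC: 09:10-11:10, 13:45-15:40 (subtract 3h to convert from UTC+3).
Hamid ∩ Carol: 08:50-11:30, 12:15-13:10, 13:40-16:15.
Hamid ∩ Carol ∩ Hana: 09:45-11:30, 12:15-13:10, 13:45-16:15.
Hamid ∩ Carol ∩ Hana ∩ Zubin: 09:45-11:30, 12:15-13:10, 13:45-16:15.
Hamid ∩ Carol ∩ Hana ∩ Zubin ∩ Imani: 09:45-11:10, 13:45-15:40.

09:45-11:10, 13:45-15:40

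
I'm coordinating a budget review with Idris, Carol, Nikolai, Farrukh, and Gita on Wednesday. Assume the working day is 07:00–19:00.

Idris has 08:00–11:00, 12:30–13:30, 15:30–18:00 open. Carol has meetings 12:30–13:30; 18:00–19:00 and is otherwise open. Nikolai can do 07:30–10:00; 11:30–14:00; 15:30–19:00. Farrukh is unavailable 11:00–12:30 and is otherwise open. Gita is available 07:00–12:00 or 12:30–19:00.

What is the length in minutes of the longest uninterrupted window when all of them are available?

150

Idris free: 08:00-11:00, 12:30-13:30, 15:30-18:00.
Carol free: 07:00-12:30, 13:30-18:00 (invert busy blocks within the working day).
Nikolai free: 07:30-10:00, 11:30-14:00, 15:30-19:00.
Farrukh free: 07:00-11:00, 12:30-19:00 (invert busy blocks within the working day).
Gita free: 07:00-12:00, 12:30-19:00.
Idris ∩ Carol: 08:00-11:00, 15:30-18:00.
Idris ∩ Carol ∩ Nikolai: 08:00-10:00, 15:30-18:00.
Idris ∩ Carol ∩ Nikolai ∩ Farrukh: 08:00-10:00, 15:30-18:00.
Idris ∩ Carol ∩ Nikolai ∩ Farrukh ∩ Gita: 08:00-10:00, 15:30-18:00.
Those are the intersection windows.
The longest is 15:30-18:00 at 150 minutes.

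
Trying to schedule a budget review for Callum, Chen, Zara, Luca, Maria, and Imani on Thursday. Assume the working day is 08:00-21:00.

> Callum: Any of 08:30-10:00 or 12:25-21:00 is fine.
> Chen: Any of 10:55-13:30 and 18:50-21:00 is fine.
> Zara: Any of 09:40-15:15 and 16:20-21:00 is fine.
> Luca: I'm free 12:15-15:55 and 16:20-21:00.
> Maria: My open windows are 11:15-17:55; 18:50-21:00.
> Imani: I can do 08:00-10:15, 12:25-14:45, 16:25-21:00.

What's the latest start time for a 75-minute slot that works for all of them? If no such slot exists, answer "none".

Callum ∩ Chen: 12:25-13:30, 18:50-21:00.
Callum ∩ Chen ∩ Zara: 12:25-13:30, 18:50-21:00.
Callum ∩ Chen ∩ Zara ∩ Luca: 12:25-13:30, 18:50-21:00.
Callum ∩ Chen ∩ Zara ∩ Luca ∩ Maria: 12:25-13:30, 18:50-21:00.
Callum ∩ Chen ∩ Zara ∩ Luca ∩ Maria ∩ Imani: 12:25-13:30, 18:50-21:00.
The last common window of at least 75 minutes is 18:50-21:00; a 75-minute meeting can start as late as 19:45 and still end by 21:00.

19:45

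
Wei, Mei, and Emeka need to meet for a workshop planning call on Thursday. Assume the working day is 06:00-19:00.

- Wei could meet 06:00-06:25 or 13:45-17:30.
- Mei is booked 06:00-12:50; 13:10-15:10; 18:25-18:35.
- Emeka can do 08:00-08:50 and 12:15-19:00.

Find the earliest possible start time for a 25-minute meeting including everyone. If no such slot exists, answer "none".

Wei free: 06:00-06:25, 13:45-17:30.
Mei free: 12:50-13:10, 15:10-18:25, 18:35-19:00 (invert busy blocks within the working day).
Emeka free: 08:00-08:50, 12:15-19:00.
Wei ∩ Mei: 15:10-17:30.
Wei ∩ Mei ∩ Emeka: 15:10-17:30.
The first common window of at least 25 minutes is 15:10-17:30, so the earliest start is 15:10.

15:10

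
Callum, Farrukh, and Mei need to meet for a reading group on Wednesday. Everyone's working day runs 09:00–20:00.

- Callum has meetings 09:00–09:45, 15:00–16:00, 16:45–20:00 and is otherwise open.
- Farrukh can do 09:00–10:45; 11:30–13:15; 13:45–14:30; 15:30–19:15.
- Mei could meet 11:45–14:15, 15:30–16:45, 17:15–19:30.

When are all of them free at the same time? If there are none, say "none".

Callum free: 09:45-15:00, 16:00-16:45 (invert busy blocks within the working day).
Farrukh free: 09:00-10:45, 11:30-13:15, 13:45-14:30, 15:30-19:15.
Mei free: 11:45-14:15, 15:30-16:45, 17:15-19:30.
Callum ∩ Farrukh: 09:45-10:45, 11:30-13:15, 13:45-14:30, 16:00-16:45.
Callum ∩ Farrukh ∩ Mei: 11:45-13:15, 13:45-14:15, 16:00-16:45.
Those are the intersection windows.

11:45-13:15, 13:45-14:15, 16:00-16:45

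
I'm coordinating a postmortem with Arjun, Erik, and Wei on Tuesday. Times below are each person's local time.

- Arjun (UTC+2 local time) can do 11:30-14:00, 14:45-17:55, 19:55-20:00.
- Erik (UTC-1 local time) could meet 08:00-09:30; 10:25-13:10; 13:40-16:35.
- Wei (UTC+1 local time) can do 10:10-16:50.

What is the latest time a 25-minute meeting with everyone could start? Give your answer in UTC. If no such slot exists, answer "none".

Arjun in UTC: 09:30-12:00, 12:45-15:55, 17:55-18:00 (subtract 2h to convert from UTC+2).
Erik in UTC: 09:00-10:30, 11:25-14:10, 14:40-17:35 (add 1h to convert from UTC-1).
Wei in UTC: 09:10-15:50 (subtract 1h to convert from UTC+1).
Arjun ∩ Erik: 09:30-10:30, 11:25-12:00, 12:45-14:10, 14:40-15:55.
Arjun ∩ Erik ∩ Wei: 09:30-10:30, 11:25-12:00, 12:45-14:10, 14:40-15:50.
The last common window of at least 25 minutes is 14:40-15:50; a 25-minute meeting can start as late as 15:25 and still end by 15:50.

15:25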